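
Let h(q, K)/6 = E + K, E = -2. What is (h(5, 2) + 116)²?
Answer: 13456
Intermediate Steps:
h(q, K) = -12 + 6*K (h(q, K) = 6*(-2 + K) = -12 + 6*K)
(h(5, 2) + 116)² = ((-12 + 6*2) + 116)² = ((-12 + 12) + 116)² = (0 + 116)² = 116² = 13456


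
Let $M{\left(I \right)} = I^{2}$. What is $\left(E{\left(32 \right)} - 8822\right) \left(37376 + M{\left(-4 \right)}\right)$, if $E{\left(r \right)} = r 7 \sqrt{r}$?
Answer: $-329872224 + 33503232 \sqrt{2} \approx -2.8249 \cdot 10^{8}$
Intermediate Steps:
$E{\left(r \right)} = 7 r^{\frac{3}{2}}$ ($E{\left(r \right)} = 7 r \sqrt{r} = 7 r^{\frac{3}{2}}$)
$\left(E{\left(32 \right)} - 8822\right) \left(37376 + M{\left(-4 \right)}\right) = \left(7 \cdot 32^{\frac{3}{2}} - 8822\right) \left(37376 + \left(-4\right)^{2}\right) = \left(7 \cdot 128 \sqrt{2} - 8822\right) \left(37376 + 16\right) = \left(896 \sqrt{2} - 8822\right) 37392 = \left(-8822 + 896 \sqrt{2}\right) 37392 = -329872224 + 33503232 \sqrt{2}$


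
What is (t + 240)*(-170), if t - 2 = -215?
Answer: -4590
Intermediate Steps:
t = -213 (t = 2 - 215 = -213)
(t + 240)*(-170) = (-213 + 240)*(-170) = 27*(-170) = -4590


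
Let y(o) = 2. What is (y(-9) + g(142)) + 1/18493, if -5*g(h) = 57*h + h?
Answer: -152123413/92465 ≈ -1645.2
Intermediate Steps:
g(h) = -58*h/5 (g(h) = -(57*h + h)/5 = -58*h/5)
(y(-9) + g(142)) + 1/18493 = (2 - 58/5*142) + 1/18493 = (2 - 8236/5) + 1/18493 = -8226/5 + 1/18493 = -152123413/92465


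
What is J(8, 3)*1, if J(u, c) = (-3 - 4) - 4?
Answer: -11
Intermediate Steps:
J(u, c) = -11 (J(u, c) = -7 - 4 = -11)
J(8, 3)*1 = -11*1 = -11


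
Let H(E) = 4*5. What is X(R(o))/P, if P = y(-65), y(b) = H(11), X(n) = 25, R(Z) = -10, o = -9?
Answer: 5/4 ≈ 1.2500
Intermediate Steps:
H(E) = 20
y(b) = 20
P = 20
X(R(o))/P = 25/20 = 25*(1/20) = 5/4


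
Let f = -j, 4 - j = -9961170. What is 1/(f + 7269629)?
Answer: -1/2691545 ≈ -3.7153e-7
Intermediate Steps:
j = 9961174 (j = 4 - 1*(-9961170) = 4 + 9961170 = 9961174)
f = -9961174 (f = -1*9961174 = -9961174)
1/(f + 7269629) = 1/(-9961174 + 7269629) = 1/(-2691545) = -1/2691545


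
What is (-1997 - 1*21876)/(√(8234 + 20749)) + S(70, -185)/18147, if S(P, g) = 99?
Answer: 33/6049 - 23873*√28983/28983 ≈ -140.22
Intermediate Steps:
(-1997 - 1*21876)/(√(8234 + 20749)) + S(70, -185)/18147 = (-1997 - 1*21876)/(√(8234 + 20749)) + 99/18147 = (-1997 - 21876)/(√28983) + 99*(1/18147) = -23873*√28983/28983 + 33/6049 = 33/6049 - 23873*√28983/28983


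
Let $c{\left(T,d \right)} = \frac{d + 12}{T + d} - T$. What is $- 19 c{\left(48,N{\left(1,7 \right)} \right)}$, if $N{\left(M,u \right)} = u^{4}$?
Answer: $\frac{2187641}{2449} \approx 893.28$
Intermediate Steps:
$c{\left(T,d \right)} = - T + \frac{12 + d}{T + d}$ ($c{\left(T,d \right)} = \frac{12 + d}{T + d} - T = - T + \frac{12 + d}{T + d}$)
$- 19 c{\left(48,N{\left(1,7 \right)} \right)} = - 19 \frac{12 + 7^{4} - 48^{2} - 48 \cdot 7^{4}}{48 + 7^{4}} = - 19 \frac{12 + 2401 - 2304 - 48 \cdot 2401}{48 + 2401} = - 19 \frac{12 + 2401 - 2304 - 115248}{2449} = - 19 \cdot \frac{1}{2449} \left(-115139\right) = \left(-19\right) \left(- \frac{115139}{2449}\right) = \frac{2187641}{2449}$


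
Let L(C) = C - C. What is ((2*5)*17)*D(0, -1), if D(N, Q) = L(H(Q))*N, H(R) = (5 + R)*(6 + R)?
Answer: 0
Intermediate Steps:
L(C) = 0
D(N, Q) = 0 (D(N, Q) = 0*N = 0)
((2*5)*17)*D(0, -1) = ((2*5)*17)*0 = (10*17)*0 = 170*0 = 0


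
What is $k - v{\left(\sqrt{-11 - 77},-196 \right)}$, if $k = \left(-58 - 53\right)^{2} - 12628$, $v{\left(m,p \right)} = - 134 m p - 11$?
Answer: $-296 - 52528 i \sqrt{22} \approx -296.0 - 2.4638 \cdot 10^{5} i$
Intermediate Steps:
$v{\left(m,p \right)} = -11 - 134 m p$ ($v{\left(m,p \right)} = - 134 m p - 11 = -11 - 134 m p$)
$k = -307$ ($k = \left(-111\right)^{2} - 12628 = 12321 - 12628 = -307$)
$k - v{\left(\sqrt{-11 - 77},-196 \right)} = -307 - \left(-11 - 134 \sqrt{-11 - 77} \left(-196\right)\right) = -307 - \left(-11 - 134 \sqrt{-88} \left(-196\right)\right) = -307 - \left(-11 - 134 \cdot 2 i \sqrt{22} \left(-196\right)\right) = -307 - \left(-11 + 52528 i \sqrt{22}\right) = -307 + \left(11 - 52528 i \sqrt{22}\right) = -296 - 52528 i \sqrt{22}$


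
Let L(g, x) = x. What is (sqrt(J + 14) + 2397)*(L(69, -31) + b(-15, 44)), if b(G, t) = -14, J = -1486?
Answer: -107865 - 360*I*sqrt(23) ≈ -1.0787e+5 - 1726.5*I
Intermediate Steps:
(sqrt(J + 14) + 2397)*(L(69, -31) + b(-15, 44)) = (sqrt(-1486 + 14) + 2397)*(-31 - 14) = (sqrt(-1472) + 2397)*(-45) = (8*I*sqrt(23) + 2397)*(-45) = (2397 + 8*I*sqrt(23))*(-45) = -107865 - 360*I*sqrt(23)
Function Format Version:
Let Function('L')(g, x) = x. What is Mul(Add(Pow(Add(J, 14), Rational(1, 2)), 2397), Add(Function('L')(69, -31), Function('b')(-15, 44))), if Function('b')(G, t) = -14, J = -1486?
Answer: Add(-107865, Mul(-360, I, Pow(23, Rational(1, 2)))) ≈ Add(-1.0787e+5, Mul(-1726.5, I))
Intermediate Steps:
Mul(Add(Pow(Add(J, 14), Rational(1, 2)), 2397), Add(Function('L')(69, -31), Function('b')(-15, 44))) = Mul(Add(Pow(Add(-1486, 14), Rational(1, 2)), 2397), Add(-31, -14)) = Mul(Add(Pow(-1472, Rational(1, 2)), 2397), -45) = Mul(Add(Mul(8, I, Pow(23, Rational(1, 2))), 2397), -45) = Mul(Add(2397, Mul(8, I, Pow(23, Rational(1, 2)))), -45) = Add(-107865, Mul(-360, I, Pow(23, Rational(1, 2))))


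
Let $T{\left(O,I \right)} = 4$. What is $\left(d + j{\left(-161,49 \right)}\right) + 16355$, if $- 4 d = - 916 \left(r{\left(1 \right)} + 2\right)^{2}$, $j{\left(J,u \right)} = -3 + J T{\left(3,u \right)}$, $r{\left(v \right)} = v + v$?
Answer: $19372$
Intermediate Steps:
$r{\left(v \right)} = 2 v$
$j{\left(J,u \right)} = -3 + 4 J$ ($j{\left(J,u \right)} = -3 + J 4 = -3 + 4 J$)
$d = 3664$ ($d = - \frac{\left(-916\right) \left(2 \cdot 1 + 2\right)^{2}}{4} = - \frac{\left(-916\right) \left(2 + 2\right)^{2}}{4} = - \frac{\left(-916\right) 4^{2}}{4} = - \frac{\left(-916\right) 16}{4} = \left(- \frac{1}{4}\right) \left(-14656\right) = 3664$)
$\left(d + j{\left(-161,49 \right)}\right) + 16355 = \left(3664 + \left(-3 + 4 \left(-161\right)\right)\right) + 16355 = \left(3664 - 647\right) + 16355 = 3017 + 16355 = 19372$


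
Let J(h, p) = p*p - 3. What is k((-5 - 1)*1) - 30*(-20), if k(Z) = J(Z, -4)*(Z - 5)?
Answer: 457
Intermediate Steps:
J(h, p) = -3 + p² (J(h, p) = p² - 3 = -3 + p²)
k(Z) = -65 + 13*Z (k(Z) = (-3 + (-4)²)*(Z - 5) = (-3 + 16)*(-5 + Z) = 13*(-5 + Z) = -65 + 13*Z)
k((-5 - 1)*1) - 30*(-20) = (-65 + 13*((-5 - 1)*1)) - 30*(-20) = (-65 + 13*(-6*1)) + 600 = (-65 + 13*(-6)) + 600 = (-65 - 78) + 600 = -143 + 600 = 457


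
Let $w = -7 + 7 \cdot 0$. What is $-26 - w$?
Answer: $-19$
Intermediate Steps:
$w = -7$ ($w = -7 + 0 = -7$)
$-26 - w = -26 - -7 = -26 + 7 = -19$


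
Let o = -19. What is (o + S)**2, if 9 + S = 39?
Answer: 121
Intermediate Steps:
S = 30 (S = -9 + 39 = 30)
(o + S)**2 = (-19 + 30)**2 = 11**2 = 121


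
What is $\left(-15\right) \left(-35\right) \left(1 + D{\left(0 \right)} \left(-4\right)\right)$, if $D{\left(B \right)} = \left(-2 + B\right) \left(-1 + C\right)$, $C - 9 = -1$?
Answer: $29925$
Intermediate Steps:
$C = 8$ ($C = 9 - 1 = 8$)
$D{\left(B \right)} = -14 + 7 B$ ($D{\left(B \right)} = \left(-2 + B\right) \left(-1 + 8\right) = \left(-2 + B\right) 7 = -14 + 7 B$)
$\left(-15\right) \left(-35\right) \left(1 + D{\left(0 \right)} \left(-4\right)\right) = \left(-15\right) \left(-35\right) \left(1 + \left(-14 + 7 \cdot 0\right) \left(-4\right)\right) = 525 \left(1 + \left(-14 + 0\right) \left(-4\right)\right) = 525 \left(1 - -56\right) = 525 \left(1 + 56\right) = 525 \cdot 57 = 29925$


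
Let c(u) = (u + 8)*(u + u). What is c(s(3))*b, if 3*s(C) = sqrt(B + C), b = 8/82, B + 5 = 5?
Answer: 8/123 + 64*sqrt(3)/123 ≈ 0.96627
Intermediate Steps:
B = 0 (B = -5 + 5 = 0)
b = 4/41 (b = 8*(1/82) = 4/41 ≈ 0.097561)
s(C) = sqrt(C)/3 (s(C) = sqrt(0 + C)/3 = sqrt(C)/3)
c(u) = 2*u*(8 + u) (c(u) = (8 + u)*(2*u) = 2*u*(8 + u))
c(s(3))*b = (2*(sqrt(3)/3)*(8 + sqrt(3)/3))*(4/41) = (2*sqrt(3)*(8 + sqrt(3)/3)/3)*(4/41) = 8*sqrt(3)*(8 + sqrt(3)/3)/123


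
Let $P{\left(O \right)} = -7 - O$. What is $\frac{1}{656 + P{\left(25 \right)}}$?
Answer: $\frac{1}{624} \approx 0.0016026$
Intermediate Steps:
$\frac{1}{656 + P{\left(25 \right)}} = \frac{1}{656 - 32} = \frac{1}{624}$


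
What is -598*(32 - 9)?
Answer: -13754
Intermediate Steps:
-598*(32 - 9) = -598*23 = -46*299 = -13754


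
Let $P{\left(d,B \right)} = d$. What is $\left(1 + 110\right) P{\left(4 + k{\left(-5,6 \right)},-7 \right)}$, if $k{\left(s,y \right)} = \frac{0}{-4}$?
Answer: $444$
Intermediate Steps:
$k{\left(s,y \right)} = 0$ ($k{\left(s,y \right)} = 0 \left(- \frac{1}{4}\right) = 0$)
$\left(1 + 110\right) P{\left(4 + k{\left(-5,6 \right)},-7 \right)} = \left(1 + 110\right) \left(4 + 0\right) = 111 \cdot 4 = 444$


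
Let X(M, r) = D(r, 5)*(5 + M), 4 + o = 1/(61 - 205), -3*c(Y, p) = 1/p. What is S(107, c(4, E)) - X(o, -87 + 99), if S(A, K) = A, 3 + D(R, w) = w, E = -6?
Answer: 7561/72 ≈ 105.01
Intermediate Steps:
D(R, w) = -3 + w
c(Y, p) = -1/(3*p)
o = -577/144 (o = -4 + 1/(61 - 205) = -4 + 1/(-144) = -4 - 1/144 = -577/144 ≈ -4.0069)
X(M, r) = 10 + 2*M (X(M, r) = (-3 + 5)*(5 + M) = 2*(5 + M) = 10 + 2*M)
S(107, c(4, E)) - X(o, -87 + 99) = 107 - (10 + 2*(-577/144)) = 107 - (10 - 577/72) = 107 - 1*143/72 = 107 - 143/72 = 7561/72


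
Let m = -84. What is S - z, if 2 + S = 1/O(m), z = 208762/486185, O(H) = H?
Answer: -14243039/5834220 ≈ -2.4413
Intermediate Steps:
z = 208762/486185 (z = 208762*(1/486185) = 208762/486185 ≈ 0.42939)
S = -169/84 (S = -2 + 1/(-84) = -2 - 1/84 = -169/84 ≈ -2.0119)
S - z = -169/84 - 1*208762/486185 = -169/84 - 208762/486185 = -14243039/5834220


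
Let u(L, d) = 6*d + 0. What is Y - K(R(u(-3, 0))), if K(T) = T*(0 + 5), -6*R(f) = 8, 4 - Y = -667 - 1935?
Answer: 7838/3 ≈ 2612.7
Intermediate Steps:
u(L, d) = 6*d
Y = 2606 (Y = 4 - (-667 - 1935) = 4 - 1*(-2602) = 4 + 2602 = 2606)
R(f) = -4/3 (R(f) = -1/6*8 = -4/3)
K(T) = 5*T (K(T) = T*5 = 5*T)
Y - K(R(u(-3, 0))) = 2606 - 5*(-4)/3 = 2606 - 1*(-20/3) = 2606 + 20/3 = 7838/3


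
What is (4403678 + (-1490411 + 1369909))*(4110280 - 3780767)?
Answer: 1411362173288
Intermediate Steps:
(4403678 + (-1490411 + 1369909))*(4110280 - 3780767) = (4403678 - 120502)*329513 = 4283176*329513 = 1411362173288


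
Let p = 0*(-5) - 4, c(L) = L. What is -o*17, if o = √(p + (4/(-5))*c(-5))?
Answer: 0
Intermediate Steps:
p = -4 (p = 0 - 4 = -4)
o = 0 (o = √(-4 + (4/(-5))*(-5)) = √(-4 + (4*(-⅕))*(-5)) = √(-4 - ⅘*(-5)) = √(-4 + 4) = √0 = 0)
-o*17 = -1*0*17 = 0*17 = 0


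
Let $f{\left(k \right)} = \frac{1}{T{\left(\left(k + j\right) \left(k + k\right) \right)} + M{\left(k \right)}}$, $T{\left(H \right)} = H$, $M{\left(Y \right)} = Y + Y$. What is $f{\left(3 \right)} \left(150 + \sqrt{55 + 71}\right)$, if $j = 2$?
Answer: $\frac{25}{6} + \frac{\sqrt{14}}{12} \approx 4.4785$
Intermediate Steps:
$M{\left(Y \right)} = 2 Y$
$f{\left(k \right)} = \frac{1}{2 k + 2 k \left(2 + k\right)}$ ($f{\left(k \right)} = \frac{1}{\left(k + 2\right) \left(k + k\right) + 2 k} = \frac{1}{\left(2 + k\right) 2 k + 2 k} = \frac{1}{2 k \left(2 + k\right) + 2 k} = \frac{1}{2 k + 2 k \left(2 + k\right)}$)
$f{\left(3 \right)} \left(150 + \sqrt{55 + 71}\right) = \frac{1}{2 \cdot 3 \left(3 + 3\right)} \left(150 + \sqrt{55 + 71}\right) = \frac{1}{2} \cdot \frac{1}{3} \cdot \frac{1}{6} \left(150 + \sqrt{126}\right) = \frac{1}{2} \cdot \frac{1}{3} \cdot \frac{1}{6} \left(150 + 3 \sqrt{14}\right) = \frac{150 + 3 \sqrt{14}}{36} = \frac{25}{6} + \frac{\sqrt{14}}{12}$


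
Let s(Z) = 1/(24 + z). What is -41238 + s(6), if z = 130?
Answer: -6350651/154 ≈ -41238.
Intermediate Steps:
s(Z) = 1/154 (s(Z) = 1/(24 + 130) = 1/154)
-41238 + s(6) = -41238 + 1/154 = -6350651/154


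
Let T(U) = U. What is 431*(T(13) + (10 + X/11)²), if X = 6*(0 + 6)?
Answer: 9865159/121 ≈ 81530.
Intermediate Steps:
X = 36 (X = 6*6 = 36)
431*(T(13) + (10 + X/11)²) = 431*(13 + (10 + 36/11)²) = 431*(13 + (146/11)²) = 431*(13 + 21316/121) = 431*(22889/121) = 9865159/121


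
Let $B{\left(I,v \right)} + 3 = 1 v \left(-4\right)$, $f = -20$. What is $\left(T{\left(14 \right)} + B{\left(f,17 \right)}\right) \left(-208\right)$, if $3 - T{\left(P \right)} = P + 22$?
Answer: $21632$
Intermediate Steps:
$T{\left(P \right)} = -19 - P$ ($T{\left(P \right)} = 3 - \left(P + 22\right) = 3 - \left(22 + P\right) = -19 - P$)
$B{\left(I,v \right)} = -3 - 4 v$ ($B{\left(I,v \right)} = -3 + 1 v \left(-4\right) = -3 + v \left(-4\right) = -3 - 4 v$)
$\left(T{\left(14 \right)} + B{\left(f,17 \right)}\right) \left(-208\right) = \left(\left(-19 - 14\right) - 71\right) \left(-208\right) = \left(-33 - 71\right) \left(-208\right) = \left(-104\right) \left(-208\right) = 21632$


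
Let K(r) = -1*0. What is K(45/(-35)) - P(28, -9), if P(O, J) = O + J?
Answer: -19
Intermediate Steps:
P(O, J) = J + O
K(r) = 0
K(45/(-35)) - P(28, -9) = 0 - (-9 + 28) = 0 - 1*19 = 0 - 19 = -19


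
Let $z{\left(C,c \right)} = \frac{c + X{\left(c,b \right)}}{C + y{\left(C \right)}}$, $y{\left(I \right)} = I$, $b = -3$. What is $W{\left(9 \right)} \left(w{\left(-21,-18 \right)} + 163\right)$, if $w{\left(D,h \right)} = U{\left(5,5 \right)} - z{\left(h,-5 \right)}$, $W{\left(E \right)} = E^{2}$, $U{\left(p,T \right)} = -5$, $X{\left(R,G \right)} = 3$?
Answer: $\frac{25587}{2} \approx 12794.0$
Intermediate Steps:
$z{\left(C,c \right)} = \frac{3 + c}{2 C}$ ($z{\left(C,c \right)} = \frac{c + 3}{C + C} = \frac{3 + c}{2 C}$)
$w{\left(D,h \right)} = -5 + \frac{1}{h}$ ($w{\left(D,h \right)} = -5 - \frac{3 - 5}{2 h} = -5 - \frac{1}{2} \frac{1}{h} \left(-2\right) = -5 - - \frac{1}{h} = -5 + \frac{1}{h}$)
$W{\left(9 \right)} \left(w{\left(-21,-18 \right)} + 163\right) = 9^{2} \left(\left(-5 + \frac{1}{-18}\right) + 163\right) = 81 \left(\left(-5 - \frac{1}{18}\right) + 163\right) = 81 \left(- \frac{91}{18} + 163\right) = 81 \cdot \frac{2843}{18} = \frac{25587}{2}$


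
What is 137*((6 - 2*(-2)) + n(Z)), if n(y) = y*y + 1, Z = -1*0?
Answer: 1507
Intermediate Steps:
Z = 0
n(y) = 1 + y**2 (n(y) = y**2 + 1 = 1 + y**2)
137*((6 - 2*(-2)) + n(Z)) = 137*((6 - 2*(-2)) + (1 + 0**2)) = 137*((6 + 4) + (1 + 0)) = 137*(10 + 1) = 137*11 = 1507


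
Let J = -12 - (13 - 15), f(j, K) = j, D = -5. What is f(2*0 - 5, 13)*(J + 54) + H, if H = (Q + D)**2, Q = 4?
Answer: -219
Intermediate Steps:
H = 1 (H = (4 - 5)**2 = (-1)**2 = 1)
J = -10 (J = -12 - 1*(-2) = -12 + 2 = -10)
f(2*0 - 5, 13)*(J + 54) + H = (2*0 - 5)*(-10 + 54) + 1 = (0 - 5)*44 + 1 = -5*44 + 1 = -220 + 1 = -219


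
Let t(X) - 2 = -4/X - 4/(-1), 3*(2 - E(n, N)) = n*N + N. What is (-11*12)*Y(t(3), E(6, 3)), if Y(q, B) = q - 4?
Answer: -88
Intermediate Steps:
E(n, N) = 2 - N/3 - N*n/3 (E(n, N) = 2 - (n*N + N)/3 = 2 - (N*n + N)/3 = 2 - (N + N*n)/3 = 2 + (-N/3 - N*n/3) = 2 - N/3 - N*n/3)
t(X) = 6 - 4/X (t(X) = 2 + (-4/X - 4/(-1)) = 2 + (-4/X - 4*(-1)) = 2 + (-4/X + 4) = 2 + (4 - 4/X) = 6 - 4/X)
Y(q, B) = -4 + q
(-11*12)*Y(t(3), E(6, 3)) = (-11*12)*(-4 + (6 - 4/3)) = -132*(-4 + (6 - 4*⅓)) = -132*(-4 + (6 - 4/3)) = -132*(-4 + 14/3) = -132*⅔ = -88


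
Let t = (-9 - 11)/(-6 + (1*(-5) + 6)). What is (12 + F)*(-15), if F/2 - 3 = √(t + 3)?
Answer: -270 - 30*√7 ≈ -349.37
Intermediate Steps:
t = 4 (t = -20/(-6 + (-5 + 6)) = -20/(-6 + 1) = -20/(-5) = -20*(-⅕) = 4)
F = 6 + 2*√7 (F = 6 + 2*√(4 + 3) = 6 + 2*√7 ≈ 11.292)
(12 + F)*(-15) = (12 + (6 + 2*√7))*(-15) = (18 + 2*√7)*(-15) = -270 - 30*√7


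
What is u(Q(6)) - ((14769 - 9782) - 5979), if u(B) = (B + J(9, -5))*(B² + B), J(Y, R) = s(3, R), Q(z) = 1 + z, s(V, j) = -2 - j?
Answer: 1552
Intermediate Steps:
J(Y, R) = -2 - R
u(B) = (3 + B)*(B + B²) (u(B) = (B + (-2 - 1*(-5)))*(B² + B) = (B + (-2 + 5))*(B + B²) = (B + 3)*(B + B²) = (3 + B)*(B + B²))
u(Q(6)) - ((14769 - 9782) - 5979) = (1 + 6)*(3 + (1 + 6)² + 4*(1 + 6)) - ((14769 - 9782) - 5979) = 7*(3 + 7² + 4*7) - (4987 - 5979) = 7*(3 + 49 + 28) - 1*(-992) = 7*80 + 992 = 560 + 992 = 1552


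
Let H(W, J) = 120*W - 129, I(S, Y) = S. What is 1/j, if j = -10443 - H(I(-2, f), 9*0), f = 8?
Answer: -1/10074 ≈ -9.9265e-5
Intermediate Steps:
H(W, J) = -129 + 120*W
j = -10074 (j = -10443 - (-129 + 120*(-2)) = -10443 - (-129 - 240) = -10443 - 1*(-369) = -10443 + 369 = -10074)
1/j = 1/(-10074) = -1/10074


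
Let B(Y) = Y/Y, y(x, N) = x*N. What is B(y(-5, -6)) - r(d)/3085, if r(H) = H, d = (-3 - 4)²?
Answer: 3036/3085 ≈ 0.98412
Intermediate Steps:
y(x, N) = N*x
d = 49 (d = (-7)² = 49)
B(Y) = 1
B(y(-5, -6)) - r(d)/3085 = 1 - 49/3085 = 3036/3085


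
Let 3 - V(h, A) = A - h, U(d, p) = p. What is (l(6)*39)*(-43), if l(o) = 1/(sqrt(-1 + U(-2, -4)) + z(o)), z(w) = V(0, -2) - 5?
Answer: 1677*I*sqrt(5)/5 ≈ 749.98*I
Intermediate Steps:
V(h, A) = 3 + h - A (V(h, A) = 3 - (A - h) = 3 + (h - A) = 3 + h - A)
z(w) = 0 (z(w) = (3 + 0 - 1*(-2)) - 5 = (3 + 0 + 2) - 5 = 5 - 5 = 0)
l(o) = -I*sqrt(5)/5 (l(o) = 1/(sqrt(-1 - 4) + 0) = 1/(sqrt(-5) + 0) = 1/(I*sqrt(5) + 0) = 1/(I*sqrt(5)) = -I*sqrt(5)/5)
(l(6)*39)*(-43) = (-I*sqrt(5)/5*39)*(-43) = -39*I*sqrt(5)/5*(-43) = 1677*I*sqrt(5)/5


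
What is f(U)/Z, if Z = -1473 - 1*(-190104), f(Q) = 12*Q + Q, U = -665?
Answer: -8645/188631 ≈ -0.045830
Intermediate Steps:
f(Q) = 13*Q
Z = 188631 (Z = -1473 + 190104 = 188631)
f(U)/Z = (13*(-665))/188631 = -8645*1/188631 = -8645/188631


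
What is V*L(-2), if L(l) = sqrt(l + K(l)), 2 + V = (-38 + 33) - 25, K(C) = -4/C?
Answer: 0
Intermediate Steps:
V = -32 (V = -2 + ((-38 + 33) - 25) = -2 + (-5 - 25) = -2 - 30 = -32)
L(l) = sqrt(l - 4/l)
V*L(-2) = -32*sqrt(-2 - 4/(-2)) = -32*sqrt(-2 - 4*(-1/2)) = -32*sqrt(-2 + 2) = -32*sqrt(0) = -32*0 = 0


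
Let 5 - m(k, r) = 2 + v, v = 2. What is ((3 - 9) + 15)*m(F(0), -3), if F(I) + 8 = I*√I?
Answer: 9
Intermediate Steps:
F(I) = -8 + I^(3/2) (F(I) = -8 + I*√I = -8 + I^(3/2))
m(k, r) = 1 (m(k, r) = 5 - (2 + 2) = 5 - 1*4 = 5 - 4 = 1)
((3 - 9) + 15)*m(F(0), -3) = ((3 - 9) + 15)*1 = (-6 + 15)*1 = 9*1 = 9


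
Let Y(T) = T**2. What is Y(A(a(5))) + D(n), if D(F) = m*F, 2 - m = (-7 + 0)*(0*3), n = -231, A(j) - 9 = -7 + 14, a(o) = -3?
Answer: -206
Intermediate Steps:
A(j) = 16 (A(j) = 9 + (-7 + 14) = 9 + 7 = 16)
m = 2 (m = 2 - (-7 + 0)*0*3 = 2 - (-7)*0 = 2 - 1*0 = 2 + 0 = 2)
D(F) = 2*F
Y(A(a(5))) + D(n) = 16**2 + 2*(-231) = 256 - 462 = -206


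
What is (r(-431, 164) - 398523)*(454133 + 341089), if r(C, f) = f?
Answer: -316783840698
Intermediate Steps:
(r(-431, 164) - 398523)*(454133 + 341089) = (164 - 398523)*(454133 + 341089) = -398359*795222 = -316783840698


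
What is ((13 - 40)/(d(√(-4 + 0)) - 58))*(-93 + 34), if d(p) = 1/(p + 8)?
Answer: -6270048/227825 + 3186*I/227825 ≈ -27.521 + 0.013984*I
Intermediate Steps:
d(p) = 1/(8 + p)
((13 - 40)/(d(√(-4 + 0)) - 58))*(-93 + 34) = ((13 - 40)/(1/(8 + √(-4 + 0)) - 58))*(-93 + 34) = -27/(1/(8 + √(-4)) - 58)*(-59) = -27/(1/(8 + 2*I) - 58)*(-59) = -27/((8 - 2*I)/68 - 58)*(-59) = -27/(-58 + (8 - 2*I)/68)*(-59) = 1593/(-58 + (8 - 2*I)/68)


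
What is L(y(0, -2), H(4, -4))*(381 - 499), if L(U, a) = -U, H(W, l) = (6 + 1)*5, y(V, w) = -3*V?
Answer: 0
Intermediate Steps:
H(W, l) = 35 (H(W, l) = 7*5 = 35)
L(y(0, -2), H(4, -4))*(381 - 499) = (-(-3)*0)*(381 - 499) = -1*0*(-118) = 0*(-118) = 0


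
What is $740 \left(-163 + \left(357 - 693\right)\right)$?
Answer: $-369260$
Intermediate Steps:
$740 \left(-163 + \left(357 - 693\right)\right) = 740 \left(-163 - 336\right) = 740 \left(-499\right) = -369260$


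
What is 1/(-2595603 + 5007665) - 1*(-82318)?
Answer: 198556119717/2412062 ≈ 82318.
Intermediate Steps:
1/(-2595603 + 5007665) - 1*(-82318) = 1/2412062 + 82318 = 198556119717/2412062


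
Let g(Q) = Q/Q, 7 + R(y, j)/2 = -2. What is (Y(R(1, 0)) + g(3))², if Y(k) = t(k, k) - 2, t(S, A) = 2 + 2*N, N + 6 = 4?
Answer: 9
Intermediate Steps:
N = -2 (N = -6 + 4 = -2)
R(y, j) = -18 (R(y, j) = -14 + 2*(-2) = -14 - 4 = -18)
t(S, A) = -2 (t(S, A) = 2 + 2*(-2) = 2 - 4 = -2)
g(Q) = 1
Y(k) = -4 (Y(k) = -2 - 2 = -4)
(Y(R(1, 0)) + g(3))² = (-4 + 1)² = (-3)² = 9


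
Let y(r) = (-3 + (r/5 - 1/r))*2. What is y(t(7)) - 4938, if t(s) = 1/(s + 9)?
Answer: -199039/40 ≈ -4976.0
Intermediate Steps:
t(s) = 1/(9 + s)
y(r) = -6 - 2/r + 2*r/5 (y(r) = (-3 + (r*(⅕) - 1/r))*2 = (-3 + (r/5 - 1/r))*2 = (-3 + (-1/r + r/5))*2 = (-3 - 1/r + r/5)*2 = -6 - 2/r + 2*r/5)
y(t(7)) - 4938 = (-6 - 2/(1/(9 + 7)) + 2/(5*(9 + 7))) - 4938 = (-6 - 2/(1/16) + (⅖)/16) - 4938 = (-6 - 2/1/16 + (⅖)*(1/16)) - 4938 = (-6 - 2*16 + 1/40) - 4938 = (-6 - 32 + 1/40) - 4938 = -1519/40 - 4938 = -199039/40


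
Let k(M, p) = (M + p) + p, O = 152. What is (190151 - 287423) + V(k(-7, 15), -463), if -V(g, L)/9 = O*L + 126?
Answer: 534978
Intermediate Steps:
k(M, p) = M + 2*p
V(g, L) = -1134 - 1368*L (V(g, L) = -9*(152*L + 126) = -9*(126 + 152*L) = -1134 - 1368*L)
(190151 - 287423) + V(k(-7, 15), -463) = (190151 - 287423) + (-1134 - 1368*(-463)) = -97272 + (-1134 + 633384) = -97272 + 632250 = 534978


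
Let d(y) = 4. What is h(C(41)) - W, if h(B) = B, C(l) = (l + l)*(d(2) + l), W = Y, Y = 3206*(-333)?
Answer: 1071288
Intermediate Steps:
Y = -1067598
W = -1067598
C(l) = 2*l*(4 + l) (C(l) = (l + l)*(4 + l) = (2*l)*(4 + l) = 2*l*(4 + l))
h(C(41)) - W = 2*41*(4 + 41) - 1*(-1067598) = 2*41*45 + 1067598 = 3690 + 1067598 = 1071288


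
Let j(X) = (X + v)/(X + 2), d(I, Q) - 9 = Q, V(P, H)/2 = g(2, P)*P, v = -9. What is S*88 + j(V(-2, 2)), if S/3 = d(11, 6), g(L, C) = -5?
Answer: 7921/2 ≈ 3960.5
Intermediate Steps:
V(P, H) = -10*P (V(P, H) = 2*(-5*P) = -10*P)
d(I, Q) = 9 + Q
S = 45 (S = 3*(9 + 6) = 3*15 = 45)
j(X) = (-9 + X)/(2 + X) (j(X) = (X - 9)/(X + 2) = (-9 + X)/(2 + X))
S*88 + j(V(-2, 2)) = 45*88 + (-9 - 10*(-2))/(2 - 10*(-2)) = 3960 + (-9 + 20)/(2 + 20) = 3960 + 11/22 = 3960 + (1/22)*11 = 3960 + ½ = 7921/2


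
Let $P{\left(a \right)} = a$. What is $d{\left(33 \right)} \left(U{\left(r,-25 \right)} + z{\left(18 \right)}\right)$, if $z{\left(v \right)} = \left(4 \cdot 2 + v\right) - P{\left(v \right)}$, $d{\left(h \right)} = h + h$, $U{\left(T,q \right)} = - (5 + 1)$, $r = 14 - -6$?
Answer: $132$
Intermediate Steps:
$r = 20$ ($r = 14 + 6 = 20$)
$U{\left(T,q \right)} = -6$ ($U{\left(T,q \right)} = \left(-1\right) 6 = -6$)
$d{\left(h \right)} = 2 h$
$z{\left(v \right)} = 8$ ($z{\left(v \right)} = \left(4 \cdot 2 + v\right) - v = \left(8 + v\right) - v = 8$)
$d{\left(33 \right)} \left(U{\left(r,-25 \right)} + z{\left(18 \right)}\right) = 2 \cdot 33 \left(-6 + 8\right) = 66 \cdot 2 = 132$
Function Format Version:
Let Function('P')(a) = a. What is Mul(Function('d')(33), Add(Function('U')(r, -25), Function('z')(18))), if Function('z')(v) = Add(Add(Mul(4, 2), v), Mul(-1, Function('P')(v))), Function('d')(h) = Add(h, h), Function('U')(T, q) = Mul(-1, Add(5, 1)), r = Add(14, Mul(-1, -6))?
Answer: 132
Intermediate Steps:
r = 20 (r = Add(14, 6) = 20)
Function('U')(T, q) = -6 (Function('U')(T, q) = Mul(-1, 6) = -6)
Function('d')(h) = Mul(2, h)
Function('z')(v) = 8 (Function('z')(v) = Add(Add(Mul(4, 2), v), Mul(-1, v)) = Add(Add(8, v), Mul(-1, v)) = 8)
Mul(Function('d')(33), Add(Function('U')(r, -25), Function('z')(18))) = Mul(Mul(2, 33), Add(-6, 8)) = Mul(66, 2) = 132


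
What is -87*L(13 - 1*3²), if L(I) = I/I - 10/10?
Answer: 0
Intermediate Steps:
L(I) = 0 (L(I) = 1 - 10*⅒ = 1 - 1 = 0)
-87*L(13 - 1*3²) = -87*0 = 0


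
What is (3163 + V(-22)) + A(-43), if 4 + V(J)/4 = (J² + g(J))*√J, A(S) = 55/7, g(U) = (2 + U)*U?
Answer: 22084/7 + 3696*I*√22 ≈ 3154.9 + 17336.0*I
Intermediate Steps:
g(U) = U*(2 + U)
A(S) = 55/7 (A(S) = 55*(⅐) = 55/7)
V(J) = -16 + 4*√J*(J² + J*(2 + J)) (V(J) = -16 + 4*((J² + J*(2 + J))*√J) = -16 + 4*(√J*(J² + J*(2 + J))) = -16 + 4*√J*(J² + J*(2 + J)))
(3163 + V(-22)) + A(-43) = (3163 + (-16 + 8*(-22)^(3/2) + 8*(-22)^(5/2))) + 55/7 = (3163 + (-16 + 8*(-22*I*√22) + 8*(484*I*√22))) + 55/7 = (3163 + (-16 - 176*I*√22 + 3872*I*√22)) + 55/7 = (3163 + (-16 + 3696*I*√22)) + 55/7 = (3147 + 3696*I*√22) + 55/7 = 22084/7 + 3696*I*√22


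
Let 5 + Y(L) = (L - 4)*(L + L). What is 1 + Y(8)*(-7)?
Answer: -412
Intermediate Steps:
Y(L) = -5 + 2*L*(-4 + L) (Y(L) = -5 + (L - 4)*(L + L) = -5 + (-4 + L)*(2*L) = -5 + 2*L*(-4 + L))
1 + Y(8)*(-7) = 1 + (-5 - 8*8 + 2*8²)*(-7) = 1 + (-5 - 64 + 2*64)*(-7) = 1 + (-5 - 64 + 128)*(-7) = 1 + 59*(-7) = 1 - 413 = -412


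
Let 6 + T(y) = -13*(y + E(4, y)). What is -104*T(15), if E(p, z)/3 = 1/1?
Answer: 24960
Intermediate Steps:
E(p, z) = 3 (E(p, z) = 3/1 = 3*1 = 3)
T(y) = -45 - 13*y (T(y) = -6 - 13*(y + 3) = -6 - 13*(3 + y) = -6 + (-39 - 13*y) = -45 - 13*y)
-104*T(15) = -104*(-45 - 13*15) = -104*(-45 - 195) = -104*(-240) = 24960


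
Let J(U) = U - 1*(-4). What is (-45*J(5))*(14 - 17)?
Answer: 1215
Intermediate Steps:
J(U) = 4 + U (J(U) = U + 4 = 4 + U)
(-45*J(5))*(14 - 17) = (-45*(4 + 5))*(14 - 17) = -45*9*(-3) = -405*(-3) = 1215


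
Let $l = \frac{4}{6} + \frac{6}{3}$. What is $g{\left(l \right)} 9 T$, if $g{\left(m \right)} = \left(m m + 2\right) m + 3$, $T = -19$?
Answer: $- \frac{14003}{3} \approx -4667.7$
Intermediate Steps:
$l = \frac{8}{3}$ ($l = 4 \cdot \frac{1}{6} + 6 \cdot \frac{1}{3} = \frac{2}{3} + 2 = \frac{8}{3} \approx 2.6667$)
$g{\left(m \right)} = 3 + m \left(2 + m^{2}\right)$ ($g{\left(m \right)} = \left(m^{2} + 2\right) m + 3 = \left(2 + m^{2}\right) m + 3 = m \left(2 + m^{2}\right) + 3 = 3 + m \left(2 + m^{2}\right)$)
$g{\left(l \right)} 9 T = \left(3 + \left(\frac{8}{3}\right)^{3} + 2 \cdot \frac{8}{3}\right) 9 \left(-19\right) = \left(3 + \frac{512}{27} + \frac{16}{3}\right) 9 \left(-19\right) = \frac{737}{27} \cdot 9 \left(-19\right) = \frac{737}{3} \left(-19\right) = - \frac{14003}{3}$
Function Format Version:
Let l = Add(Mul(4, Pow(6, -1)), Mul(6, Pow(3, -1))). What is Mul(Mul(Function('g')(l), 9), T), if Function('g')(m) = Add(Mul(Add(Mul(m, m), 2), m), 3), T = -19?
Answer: Rational(-14003, 3) ≈ -4667.7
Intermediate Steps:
l = Rational(8, 3) (l = Add(Mul(4, Rational(1, 6)), Mul(6, Rational(1, 3))) = Add(Rational(2, 3), 2) = Rational(8, 3) ≈ 2.6667)
Function('g')(m) = Add(3, Mul(m, Add(2, Pow(m, 2)))) (Function('g')(m) = Add(Mul(Add(Pow(m, 2), 2), m), 3) = Add(Mul(Add(2, Pow(m, 2)), m), 3) = Add(Mul(m, Add(2, Pow(m, 2))), 3) = Add(3, Mul(m, Add(2, Pow(m, 2)))))
Mul(Mul(Function('g')(l), 9), T) = Mul(Mul(Add(3, Pow(Rational(8, 3), 3), Mul(2, Rational(8, 3))), 9), -19) = Mul(Mul(Add(3, Rational(512, 27), Rational(16, 3)), 9), -19) = Mul(Mul(Rational(737, 27), 9), -19) = Mul(Rational(737, 3), -19) = Rational(-14003, 3)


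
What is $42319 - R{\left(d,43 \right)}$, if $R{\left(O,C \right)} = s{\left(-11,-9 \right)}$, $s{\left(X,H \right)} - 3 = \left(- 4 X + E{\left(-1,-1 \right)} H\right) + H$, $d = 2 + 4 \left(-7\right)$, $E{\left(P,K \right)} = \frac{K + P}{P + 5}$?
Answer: $\frac{84553}{2} \approx 42277.0$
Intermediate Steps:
$E{\left(P,K \right)} = \frac{K + P}{5 + P}$
$d = -26$ ($d = 2 - 28 = -26$)
$s{\left(X,H \right)} = 3 + \frac{H}{2} - 4 X$ ($s{\left(X,H \right)} = 3 + \left(\left(- 4 X + \frac{-1 - 1}{5 - 1} H\right) + H\right) = 3 + \left(\left(- 4 X + \frac{1}{4} \left(-2\right) H\right) + H\right) = 3 + \left(\left(- 4 X - \frac{H}{2}\right) + H\right) = 3 + \left(\frac{H}{2} - 4 X\right) = 3 + \frac{H}{2} - 4 X$)
$R{\left(O,C \right)} = \frac{85}{2}$ ($R{\left(O,C \right)} = 3 + \frac{1}{2} \left(-9\right) - -44 = 3 - \frac{9}{2} + 44 = \frac{85}{2}$)
$42319 - R{\left(d,43 \right)} = 42319 - \frac{85}{2} = \frac{84553}{2}$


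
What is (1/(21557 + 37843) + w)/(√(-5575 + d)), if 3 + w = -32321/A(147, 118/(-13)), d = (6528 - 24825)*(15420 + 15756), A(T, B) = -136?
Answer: -118477021*I*√570432847/288011544450300 ≈ -0.0098249*I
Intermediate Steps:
d = -570427272 (d = -18297*31176 = -570427272)
w = 31913/136 (w = -3 - 32321/(-136) = -3 - 32321*(-1/136) = -3 + 32321/136 = 31913/136 ≈ 234.65)
(1/(21557 + 37843) + w)/(√(-5575 + d)) = (1/(21557 + 37843) + 31913/136)/(√(-5575 - 570427272)) = (1/59400 + 31913/136)/(√(-570432847)) = (1/59400 + 31913/136)/((I*√570432847)) = 118477021*(-I*√570432847/570432847)/504900 = -118477021*I*√570432847/288011544450300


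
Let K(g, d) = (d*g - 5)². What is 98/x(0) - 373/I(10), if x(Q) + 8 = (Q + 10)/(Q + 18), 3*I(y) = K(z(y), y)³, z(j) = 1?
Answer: -13856223/1046875 ≈ -13.236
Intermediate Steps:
K(g, d) = (-5 + d*g)²
I(y) = (-5 + y)⁶/3 (I(y) = ((-5 + y*1)²)³/3 = ((-5 + y)²)³/3 = (-5 + y)⁶/3)
x(Q) = -8 + (10 + Q)/(18 + Q) (x(Q) = -8 + (Q + 10)/(Q + 18) = -8 + (10 + Q)/(18 + Q))
98/x(0) - 373/I(10) = 98/(((-134 - 7*0)/(18 + 0))) - 373*3/(-5 + 10)⁶ = 98/(((-134 + 0)/18)) - 373/((⅓)*5⁶) = 98/(((1/18)*(-134))) - 373/((⅓)*15625) = 98/(-67/9) - 373/15625/3 = 98*(-9/67) - 373*3/15625 = -882/67 - 1119/15625 = -13856223/1046875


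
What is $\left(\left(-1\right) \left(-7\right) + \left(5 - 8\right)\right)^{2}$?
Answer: $16$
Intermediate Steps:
$\left(\left(-1\right) \left(-7\right) + \left(5 - 8\right)\right)^{2} = \left(7 + \left(5 - 8\right)\right)^{2} = \left(7 - 3\right)^{2} = 4^{2} = 16$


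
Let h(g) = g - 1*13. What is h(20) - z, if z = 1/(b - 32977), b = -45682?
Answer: 550614/78659 ≈ 7.0000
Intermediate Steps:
h(g) = -13 + g (h(g) = g - 13 = -13 + g)
z = -1/78659 (z = 1/(-45682 - 32977) = 1/(-78659) = -1/78659 ≈ -1.2713e-5)
h(20) - z = (-13 + 20) - 1*(-1/78659) = 7 + 1/78659 = 550614/78659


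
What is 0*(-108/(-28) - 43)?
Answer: 0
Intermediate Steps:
0*(-108/(-28) - 43) = 0*(-108*(-1/28) - 43) = 0*(27/7 - 43) = 0*(-274/7) = 0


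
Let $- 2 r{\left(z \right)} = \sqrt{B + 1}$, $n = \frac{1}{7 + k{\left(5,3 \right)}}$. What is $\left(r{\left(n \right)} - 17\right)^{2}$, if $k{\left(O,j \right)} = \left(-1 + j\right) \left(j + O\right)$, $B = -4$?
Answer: $\frac{\left(34 + i \sqrt{3}\right)^{2}}{4} \approx 288.25 + 29.445 i$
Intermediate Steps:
$k{\left(O,j \right)} = \left(-1 + j\right) \left(O + j\right)$
$n = \frac{1}{23}$ ($n = \frac{1}{7 + \left(3^{2} - 5 - 3 + 5 \cdot 3\right)} = \frac{1}{7 + \left(9 - 5 - 3 + 15\right)} = \frac{1}{7 + 16} = \frac{1}{23} \approx 0.043478$)
$r{\left(z \right)} = - \frac{i \sqrt{3}}{2}$ ($r{\left(z \right)} = - \frac{\sqrt{-4 + 1}}{2} = - \frac{\sqrt{-3}}{2} = - \frac{i \sqrt{3}}{2}$)
$\left(r{\left(n \right)} - 17\right)^{2} = \left(- \frac{i \sqrt{3}}{2} - 17\right)^{2} = \left(-17 - \frac{i \sqrt{3}}{2}\right)^{2}$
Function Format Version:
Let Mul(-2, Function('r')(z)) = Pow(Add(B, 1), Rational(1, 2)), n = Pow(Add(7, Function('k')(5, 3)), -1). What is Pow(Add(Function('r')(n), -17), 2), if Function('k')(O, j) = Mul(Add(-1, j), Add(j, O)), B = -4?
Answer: Mul(Rational(1, 4), Pow(Add(34, Mul(I, Pow(3, Rational(1, 2)))), 2)) ≈ Add(288.25, Mul(29.445, I))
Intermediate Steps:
Function('k')(O, j) = Mul(Add(-1, j), Add(O, j))
n = Rational(1, 23) (n = Pow(Add(7, Add(Pow(3, 2), Mul(-1, 5), Mul(-1, 3), Mul(5, 3))), -1) = Pow(Add(7, Add(9, -5, -3, 15)), -1) = Pow(Add(7, 16), -1) = Pow(23, -1) = Rational(1, 23) ≈ 0.043478)
Function('r')(z) = Mul(Rational(-1, 2), I, Pow(3, Rational(1, 2))) (Function('r')(z) = Mul(Rational(-1, 2), Pow(Add(-4, 1), Rational(1, 2))) = Mul(Rational(-1, 2), Pow(-3, Rational(1, 2))) = Mul(Rational(-1, 2), Mul(I, Pow(3, Rational(1, 2)))) = Mul(Rational(-1, 2), I, Pow(3, Rational(1, 2))))
Pow(Add(Function('r')(n), -17), 2) = Pow(Add(Mul(Rational(-1, 2), I, Pow(3, Rational(1, 2))), -17), 2) = Pow(Add(-17, Mul(Rational(-1, 2), I, Pow(3, Rational(1, 2)))), 2)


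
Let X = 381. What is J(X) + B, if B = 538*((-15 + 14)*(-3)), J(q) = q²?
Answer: 146775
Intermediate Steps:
B = 1614 (B = 538*(-1*(-3)) = 538*3 = 1614)
J(X) + B = 381² + 1614 = 145161 + 1614 = 146775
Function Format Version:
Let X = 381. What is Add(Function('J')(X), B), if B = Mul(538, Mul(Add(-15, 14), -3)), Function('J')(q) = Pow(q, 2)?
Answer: 146775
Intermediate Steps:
B = 1614 (B = Mul(538, Mul(-1, -3)) = Mul(538, 3) = 1614)
Add(Function('J')(X), B) = Add(Pow(381, 2), 1614) = Add(145161, 1614) = 146775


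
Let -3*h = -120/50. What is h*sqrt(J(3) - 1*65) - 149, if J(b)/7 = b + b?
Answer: -149 + 4*I*sqrt(23)/5 ≈ -149.0 + 3.8367*I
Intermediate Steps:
h = 4/5 (h = -(-40)/50 = -1/3*(-12/5) = 4/5 ≈ 0.80000)
J(b) = 14*b (J(b) = 7*(b + b) = 7*(2*b) = 14*b)
h*sqrt(J(3) - 1*65) - 149 = 4*sqrt(14*3 - 1*65)/5 - 149 = 4*sqrt(42 - 65)/5 - 149 = 4*sqrt(-23)/5 - 149 = 4*(I*sqrt(23))/5 - 149 = 4*I*sqrt(23)/5 - 149 = -149 + 4*I*sqrt(23)/5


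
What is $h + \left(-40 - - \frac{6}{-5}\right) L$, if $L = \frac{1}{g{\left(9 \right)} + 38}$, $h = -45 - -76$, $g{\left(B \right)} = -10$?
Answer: $\frac{2067}{70} \approx 29.529$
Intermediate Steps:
$h = 31$ ($h = -45 + 76 = 31$)
$L = \frac{1}{28}$ ($L = \frac{1}{-10 + 38} = \frac{1}{28} \approx 0.035714$)
$h + \left(-40 - - \frac{6}{-5}\right) L = 31 + \left(-40 - - \frac{6}{-5}\right) \frac{1}{28} = 31 + \left(-40 - \left(-6\right) \left(- \frac{1}{5}\right)\right) \frac{1}{28} = 31 + \left(-40 - \frac{6}{5}\right) \frac{1}{28} = 31 - \frac{103}{70} = \frac{2067}{70}$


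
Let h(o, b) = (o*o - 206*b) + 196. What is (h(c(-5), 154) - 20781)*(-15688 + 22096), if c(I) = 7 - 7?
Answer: -335196072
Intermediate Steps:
c(I) = 0
h(o, b) = 196 + o² - 206*b (h(o, b) = (o² - 206*b) + 196 = 196 + o² - 206*b)
(h(c(-5), 154) - 20781)*(-15688 + 22096) = ((196 + 0² - 206*154) - 20781)*(-15688 + 22096) = ((196 + 0 - 31724) - 20781)*6408 = (-31528 - 20781)*6408 = -52309*6408 = -335196072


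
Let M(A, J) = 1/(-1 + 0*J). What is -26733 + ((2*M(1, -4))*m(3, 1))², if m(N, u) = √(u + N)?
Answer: -26717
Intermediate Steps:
M(A, J) = -1 (M(A, J) = 1/(-1 + 0) = 1/(-1) = -1)
m(N, u) = √(N + u)
-26733 + ((2*M(1, -4))*m(3, 1))² = -26733 + ((2*(-1))*√(3 + 1))² = -26733 + (-2*√4)² = -26733 + (-2*2)² = -26733 + (-4)² = -26733 + 16 = -26717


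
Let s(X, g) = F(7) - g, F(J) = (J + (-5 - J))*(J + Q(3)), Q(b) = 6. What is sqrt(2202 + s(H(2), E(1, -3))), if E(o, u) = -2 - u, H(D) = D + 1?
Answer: 2*sqrt(534) ≈ 46.217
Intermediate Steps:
H(D) = 1 + D
F(J) = -30 - 5*J (F(J) = (J + (-5 - J))*(J + 6) = -5*(6 + J) = -30 - 5*J)
s(X, g) = -65 - g (s(X, g) = (-30 - 5*7) - g = (-30 - 35) - g = -65 - g)
sqrt(2202 + s(H(2), E(1, -3))) = sqrt(2202 + (-65 - (-2 - 1*(-3)))) = sqrt(2202 + (-65 - (-2 + 3))) = sqrt(2202 + (-65 - 1*1)) = sqrt(2202 + (-65 - 1)) = sqrt(2202 - 66) = sqrt(2136) = 2*sqrt(534)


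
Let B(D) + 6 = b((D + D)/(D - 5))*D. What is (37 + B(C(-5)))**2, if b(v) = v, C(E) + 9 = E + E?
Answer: 121/144 ≈ 0.84028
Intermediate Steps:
C(E) = -9 + 2*E (C(E) = -9 + (E + E) = -9 + 2*E)
B(D) = -6 + 2*D**2/(-5 + D) (B(D) = -6 + ((D + D)/(D - 5))*D = -6 + ((2*D)/(-5 + D))*D = -6 + (2*D/(-5 + D))*D = -6 + 2*D**2/(-5 + D))
(37 + B(C(-5)))**2 = (37 + 2*(15 + (-9 + 2*(-5))**2 - 3*(-9 + 2*(-5)))/(-5 + (-9 + 2*(-5))))**2 = (37 + 2*(15 + (-9 - 10)**2 - 3*(-9 - 10))/(-5 + (-9 - 10)))**2 = (37 + 2*(15 + (-19)**2 - 3*(-19))/(-5 - 19))**2 = (37 + 2*(15 + 361 + 57)/(-24))**2 = (37 + 2*(-1/24)*433)**2 = (37 - 433/12)**2 = (11/12)**2 = 121/144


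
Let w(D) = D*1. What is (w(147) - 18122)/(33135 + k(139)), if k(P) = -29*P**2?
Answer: 17975/527174 ≈ 0.034097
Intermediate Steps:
w(D) = D
(w(147) - 18122)/(33135 + k(139)) = (147 - 18122)/(33135 - 29*139**2) = -17975/(33135 - 29*19321) = -17975/(33135 - 560309) = -17975/(-527174) = -17975*(-1/527174) = 17975/527174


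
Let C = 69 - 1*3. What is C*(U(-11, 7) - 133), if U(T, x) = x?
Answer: -8316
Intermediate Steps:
C = 66 (C = 69 - 3 = 66)
C*(U(-11, 7) - 133) = 66*(7 - 133) = 66*(-126) = -8316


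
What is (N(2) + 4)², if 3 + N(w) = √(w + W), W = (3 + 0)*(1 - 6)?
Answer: (1 + I*√13)² ≈ -12.0 + 7.2111*I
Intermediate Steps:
W = -15 (W = 3*(-5) = -15)
N(w) = -3 + √(-15 + w) (N(w) = -3 + √(w - 15) = -3 + √(-15 + w))
(N(2) + 4)² = ((-3 + √(-15 + 2)) + 4)² = ((-3 + √(-13)) + 4)² = ((-3 + I*√13) + 4)² = (1 + I*√13)²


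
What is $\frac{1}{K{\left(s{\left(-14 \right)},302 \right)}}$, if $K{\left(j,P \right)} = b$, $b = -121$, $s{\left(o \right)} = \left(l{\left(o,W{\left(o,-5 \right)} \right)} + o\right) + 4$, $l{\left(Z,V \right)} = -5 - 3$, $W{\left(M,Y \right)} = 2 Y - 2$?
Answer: $- \frac{1}{121} \approx -0.0082645$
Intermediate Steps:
$W{\left(M,Y \right)} = -2 + 2 Y$
$l{\left(Z,V \right)} = -8$
$s{\left(o \right)} = -4 + o$ ($s{\left(o \right)} = \left(-8 + o\right) + 4 = -4 + o$)
$K{\left(j,P \right)} = -121$
$\frac{1}{K{\left(s{\left(-14 \right)},302 \right)}} = \frac{1}{-121} = - \frac{1}{121}$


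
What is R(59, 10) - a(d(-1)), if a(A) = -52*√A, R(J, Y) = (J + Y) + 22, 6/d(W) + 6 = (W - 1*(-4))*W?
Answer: 91 + 52*I*√6/3 ≈ 91.0 + 42.458*I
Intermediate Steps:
d(W) = 6/(-6 + W*(4 + W)) (d(W) = 6/(-6 + (W - 1*(-4))*W) = 6/(-6 + (W + 4)*W) = 6/(-6 + (4 + W)*W) = 6/(-6 + W*(4 + W)))
R(J, Y) = 22 + J + Y
R(59, 10) - a(d(-1)) = (22 + 59 + 10) - (-52)*√(6/(-6 + (-1)² + 4*(-1))) = 91 - (-52)*√(6/(-6 + 1 - 4)) = 91 - (-52)*√(6/(-9)) = 91 - (-52)*√(6*(-⅑)) = 91 - (-52)*√(-⅔) = 91 - (-52)*I*√6/3 = 91 + 52*I*√6/3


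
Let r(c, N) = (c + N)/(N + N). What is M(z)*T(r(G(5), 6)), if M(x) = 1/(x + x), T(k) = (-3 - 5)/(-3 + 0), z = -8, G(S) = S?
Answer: -⅙ ≈ -0.16667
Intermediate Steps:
r(c, N) = (N + c)/(2*N) (r(c, N) = (N + c)/((2*N)) = (N + c)*(1/(2*N)) = (N + c)/(2*N))
T(k) = 8/3 (T(k) = -8/(-3) = -8*(-⅓) = 8/3)
M(x) = 1/(2*x)
M(z)*T(r(G(5), 6)) = ((½)/(-8))*(8/3) = ((½)*(-⅛))*(8/3) = -1/16*8/3 = -⅙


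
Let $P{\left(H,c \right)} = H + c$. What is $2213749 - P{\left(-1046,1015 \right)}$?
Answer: $2213780$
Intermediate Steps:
$2213749 - P{\left(-1046,1015 \right)} = 2213749 - \left(-1046 + 1015\right) = 2213749 - -31 = 2213749 + 31 = 2213780$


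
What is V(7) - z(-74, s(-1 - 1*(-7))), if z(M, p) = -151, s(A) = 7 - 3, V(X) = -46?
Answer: 105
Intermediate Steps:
s(A) = 4
V(7) - z(-74, s(-1 - 1*(-7))) = -46 - 1*(-151) = -46 + 151 = 105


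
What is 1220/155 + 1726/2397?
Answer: 638374/74307 ≈ 8.5910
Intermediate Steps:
1220/155 + 1726/2397 = 1220*(1/155) + 1726*(1/2397) = 244/31 + 1726/2397 = 638374/74307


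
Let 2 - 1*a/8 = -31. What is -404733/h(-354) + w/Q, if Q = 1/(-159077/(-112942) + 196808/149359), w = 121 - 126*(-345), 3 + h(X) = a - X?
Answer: 408675366207556587/3458125356490 ≈ 1.1818e+5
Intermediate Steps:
a = 264 (a = 16 - 8*(-31) = 16 + 248 = 264)
h(X) = 261 - X (h(X) = -3 + (264 - X) = 261 - X)
w = 43591 (w = 121 + 43470 = 43591)
Q = 16868904178/45987470779 (Q = 1/(-159077*(-1/112942) + 196808*(1/149359)) = 1/(159077/112942 + 196808/149359) = 1/(45987470779/16868904178) = 16868904178/45987470779 ≈ 0.36682)
-404733/h(-354) + w/Q = -404733/(261 - 1*(-354)) + 43591/(16868904178/45987470779) = -404733/(261 + 354) + 43591*(45987470779/16868904178) = -404733/615 + 2004639838727389/16868904178 = -404733*1/615 + 2004639838727389/16868904178 = -134911/205 + 2004639838727389/16868904178 = 408675366207556587/3458125356490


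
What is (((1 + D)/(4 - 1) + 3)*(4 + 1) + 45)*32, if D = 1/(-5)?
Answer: 5888/3 ≈ 1962.7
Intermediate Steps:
D = -1/5 ≈ -0.20000
(((1 + D)/(4 - 1) + 3)*(4 + 1) + 45)*32 = (((1 - 1/5)/(4 - 1) + 3)*(4 + 1) + 45)*32 = (((4/5)/3 + 3)*5 + 45)*32 = (((4/5)*(1/3) + 3)*5 + 45)*32 = ((4/15 + 3)*5 + 45)*32 = ((49/15)*5 + 45)*32 = (49/3 + 45)*32 = (184/3)*32 = 5888/3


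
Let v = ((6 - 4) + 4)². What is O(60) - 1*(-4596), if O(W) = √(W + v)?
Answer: 4596 + 4*√6 ≈ 4605.8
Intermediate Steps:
v = 36 (v = (2 + 4)² = 6² = 36)
O(W) = √(36 + W) (O(W) = √(W + 36) = √(36 + W))
O(60) - 1*(-4596) = √(36 + 60) - 1*(-4596) = √96 + 4596 = 4*√6 + 4596 = 4596 + 4*√6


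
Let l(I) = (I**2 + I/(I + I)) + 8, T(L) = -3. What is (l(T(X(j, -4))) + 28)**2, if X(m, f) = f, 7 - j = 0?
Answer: 8281/4 ≈ 2070.3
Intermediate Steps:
j = 7 (j = 7 - 1*0 = 7 + 0 = 7)
l(I) = 17/2 + I**2 (l(I) = (I**2 + I/((2*I))) + 8 = (I**2 + (1/(2*I))*I) + 8 = (I**2 + 1/2) + 8 = (1/2 + I**2) + 8 = 17/2 + I**2)
(l(T(X(j, -4))) + 28)**2 = ((17/2 + (-3)**2) + 28)**2 = ((17/2 + 9) + 28)**2 = (35/2 + 28)**2 = (91/2)**2 = 8281/4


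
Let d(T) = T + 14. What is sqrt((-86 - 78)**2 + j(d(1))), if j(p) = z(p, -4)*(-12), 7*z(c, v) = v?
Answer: 4*sqrt(82390)/7 ≈ 164.02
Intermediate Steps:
d(T) = 14 + T
z(c, v) = v/7
j(p) = 48/7 (j(p) = ((1/7)*(-4))*(-12) = -4/7*(-12) = 48/7)
sqrt((-86 - 78)**2 + j(d(1))) = sqrt((-86 - 78)**2 + 48/7) = sqrt((-164)**2 + 48/7) = sqrt(26896 + 48/7) = sqrt(188320/7) = 4*sqrt(82390)/7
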